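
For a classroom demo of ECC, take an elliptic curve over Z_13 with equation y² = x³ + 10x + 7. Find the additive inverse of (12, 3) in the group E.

(12, 10)

-(12, 3) = (12, -3 mod 13) = (12, 10).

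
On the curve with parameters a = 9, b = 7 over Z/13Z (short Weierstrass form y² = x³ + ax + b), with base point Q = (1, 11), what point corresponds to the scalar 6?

Repeated addition: build up to 6Q.
2Q: tangent at (1, 11): λ = (3·1² + 9)/(2·11) ≡ 12/9. 9⁻¹ ≡ 3 (mod 13), so λ ≡ 12·3 ≡ 10.
  x = λ² - 1 - 1 = 100 - 2 ≡ 7; y = λ·(1 - 7) - 11 ≡ 7. → (7, 7)
3Q: (7, 7) + (1, 11). λ = (11 - 7)/(1 - 7) ≡ 4/7 mod 13. 7⁻¹ ≡ 2 (mod 13), so λ ≡ 8.
  x = λ² - 7 - 1 = 64 - 8 ≡ 4; y = λ·(7 - 4) - 7 ≡ 4. → (4, 4)
4Q: (4, 4) + (1, 11). λ = (11 - 4)/(1 - 4) ≡ 7/10 mod 13. 10⁻¹ ≡ 4 (mod 13), so λ ≡ 2.
  x = λ² - 4 - 1 = 4 - 5 ≡ 12; y = λ·(4 - 12) - 4 ≡ 6. → (12, 6)
5Q: (12, 6) + (1, 11). λ = (11 - 6)/(1 - 12) ≡ 5/2 mod 13. 2⁻¹ ≡ 7 (mod 13), so λ ≡ 9.
  x = λ² - 12 - 1 = 81 - 13 ≡ 3; y = λ·(12 - 3) - 6 ≡ 10. → (3, 10)
6Q: (3, 10) + (1, 11). λ = (11 - 10)/(1 - 3) ≡ 1/11 mod 13. 11⁻¹ ≡ 6 (mod 13) since 11·6 = 66 ≡ 1, so λ ≡ 6.
  x = λ² - 3 - 1 = 36 - 4 ≡ 6; y = λ·(3 - 6) - 10 ≡ 11. → (6, 11)

(6, 11)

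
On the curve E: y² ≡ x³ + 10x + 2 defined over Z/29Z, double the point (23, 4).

(3, 1)

tangent at (23, 4): λ = (3·23² + 10)/(2·4) ≡ 2/8. 8⁻¹ ≡ 11 (mod 29), so λ ≡ 2·11 ≡ 22.
  x = λ² - 23 - 23 = 484 - 46 ≡ 3; y = λ·(23 - 3) - 4 ≡ 1. → (3, 1)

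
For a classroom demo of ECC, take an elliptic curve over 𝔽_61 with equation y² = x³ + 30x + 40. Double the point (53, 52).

(19, 37)

tangent at (53, 52): λ = (3·53² + 30)/(2·52) ≡ 39/43. 43⁻¹ ≡ 44 (mod 61) since 43·44 = 1892 ≡ 1, so λ ≡ 39·44 ≡ 8.
  x = λ² - 53 - 53 = 64 - 106 ≡ 19; y = λ·(53 - 19) - 52 ≡ 37. → (19, 37)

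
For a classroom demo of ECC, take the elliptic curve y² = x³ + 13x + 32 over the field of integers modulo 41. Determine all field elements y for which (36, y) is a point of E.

x³ + 13x + 32 = 47156 ≡ 6 (mod 41).
6 is a non-residue mod 41; no y exists.

none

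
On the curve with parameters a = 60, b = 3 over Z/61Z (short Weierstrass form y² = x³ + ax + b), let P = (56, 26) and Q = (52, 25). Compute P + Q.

(56, 35)

(56, 26) + (52, 25). λ = (25 - 26)/(52 - 56) ≡ 60/57 mod 61. 57⁻¹ ≡ 15 (mod 61) since 57·15 = 855 ≡ 1, so λ ≡ 46.
  x = λ² - 56 - 52 = 2116 - 108 ≡ 56; y = λ·(56 - 56) - 26 ≡ 35. → (56, 35)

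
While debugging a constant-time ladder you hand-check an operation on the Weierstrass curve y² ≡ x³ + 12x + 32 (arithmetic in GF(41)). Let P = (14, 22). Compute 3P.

(7, 7)

Repeated addition: build up to 3P.
2P: tangent at (14, 22): λ = (3·14² + 12)/(2·22) ≡ 26/3. 3⁻¹ ≡ 14 (mod 41) since 3·14 = 42 ≡ 1, so λ ≡ 26·14 ≡ 36.
  x = λ² - 14 - 14 = 1296 - 28 ≡ 38; y = λ·(14 - 38) - 22 ≡ 16. → (38, 16)
3P: (38, 16) + (14, 22). λ = (22 - 16)/(14 - 38) ≡ 6/17 mod 41. 17⁻¹ ≡ 29 (mod 41), so λ ≡ 10.
  x = λ² - 38 - 14 = 100 - 52 ≡ 7; y = λ·(38 - 7) - 16 ≡ 7. → (7, 7)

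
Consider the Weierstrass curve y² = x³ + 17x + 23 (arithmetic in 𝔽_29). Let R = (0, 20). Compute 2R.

(23, 13)

tangent at (0, 20): λ = (3·0² + 17)/(2·20) ≡ 17/11. 11⁻¹ ≡ 8 (mod 29), so λ ≡ 17·8 ≡ 20.
  x = λ² - 0 - 0 = 400 - 0 ≡ 23; y = λ·(0 - 23) - 20 ≡ 13. → (23, 13)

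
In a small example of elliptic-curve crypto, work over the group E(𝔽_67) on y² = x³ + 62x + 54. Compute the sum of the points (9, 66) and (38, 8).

(9, 66) + (38, 8). λ = (8 - 66)/(38 - 9) ≡ 9/29 mod 67. 29⁻¹ ≡ 37 (mod 67) since 29·37 = 1073 ≡ 1, so λ ≡ 65.
  x = λ² - 9 - 38 = 4225 - 47 ≡ 24; y = λ·(9 - 24) - 66 ≡ 31. → (24, 31)

(24, 31)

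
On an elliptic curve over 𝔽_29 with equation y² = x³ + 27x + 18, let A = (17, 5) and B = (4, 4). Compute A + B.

(2, 14)

(17, 5) + (4, 4). λ = (4 - 5)/(4 - 17) ≡ 28/16 mod 29. 16⁻¹ ≡ 20 (mod 29), so λ ≡ 9.
  x = λ² - 17 - 4 = 81 - 21 ≡ 2; y = λ·(17 - 2) - 5 ≡ 14. → (2, 14)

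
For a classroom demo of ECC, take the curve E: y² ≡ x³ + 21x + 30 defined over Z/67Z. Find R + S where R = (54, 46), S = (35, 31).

(54, 46) + (35, 31). λ = (31 - 46)/(35 - 54) ≡ 52/48 mod 67. 48⁻¹ ≡ 7 (mod 67), so λ ≡ 29.
  x = λ² - 54 - 35 = 841 - 89 ≡ 15; y = λ·(54 - 15) - 46 ≡ 13. → (15, 13)

(15, 13)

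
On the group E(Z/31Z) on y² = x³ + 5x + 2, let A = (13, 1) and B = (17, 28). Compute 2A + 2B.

(0, 8)

First 2A:
Repeated addition: build up to 2A.
2A: tangent at (13, 1): λ = (3·13² + 5)/(2·1) ≡ 16/2. 2⁻¹ ≡ 16 (mod 31) since 2·16 = 32 ≡ 1, so λ ≡ 16·16 ≡ 8.
  x = λ² - 13 - 13 = 64 - 26 ≡ 7; y = λ·(13 - 7) - 1 ≡ 16. → (7, 16)
2A = (7, 16).
Next 2B:
Repeated addition: build up to 2B.
2B: tangent at (17, 28): λ = (3·17² + 5)/(2·28) ≡ 4/25. 25⁻¹ ≡ 5 (mod 31) since 25·5 = 125 ≡ 1, so λ ≡ 4·5 ≡ 20.
  x = λ² - 17 - 17 = 400 - 34 ≡ 25; y = λ·(17 - 25) - 28 ≡ 29. → (25, 29)
2B = (25, 29).
Finally 2A + 2B:
(7, 16) + (25, 29). λ = (29 - 16)/(25 - 7) ≡ 13/18 mod 31. 18⁻¹ ≡ 19 (mod 31) since 18·19 = 342 ≡ 1, so λ ≡ 30.
  x = λ² - 7 - 25 = 900 - 32 ≡ 0; y = λ·(7 - 0) - 16 ≡ 8. → (0, 8)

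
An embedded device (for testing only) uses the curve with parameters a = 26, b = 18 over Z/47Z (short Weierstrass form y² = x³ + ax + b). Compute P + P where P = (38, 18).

(26, 9)

tangent at (38, 18): λ = (3·38² + 26)/(2·18) ≡ 34/36. 36⁻¹ ≡ 17 (mod 47), so λ ≡ 34·17 ≡ 14.
  x = λ² - 38 - 38 = 196 - 76 ≡ 26; y = λ·(38 - 26) - 18 ≡ 9. → (26, 9)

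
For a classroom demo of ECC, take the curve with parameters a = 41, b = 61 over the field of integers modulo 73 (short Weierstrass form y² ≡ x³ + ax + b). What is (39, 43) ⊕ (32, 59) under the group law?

(40, 1)

(39, 43) + (32, 59). λ = (59 - 43)/(32 - 39) ≡ 16/66 mod 73. 66⁻¹ ≡ 52 (mod 73) since 66·52 = 3432 ≡ 1, so λ ≡ 29.
  x = λ² - 39 - 32 = 841 - 71 ≡ 40; y = λ·(39 - 40) - 43 ≡ 1. → (40, 1)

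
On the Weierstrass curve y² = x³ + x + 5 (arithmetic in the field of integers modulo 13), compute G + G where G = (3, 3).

tangent at (3, 3): λ = (3·3² + 1)/(2·3) ≡ 2/6. 6⁻¹ ≡ 11 (mod 13) since 6·11 = 66 ≡ 1, so λ ≡ 2·11 ≡ 9.
  x = λ² - 3 - 3 = 81 - 6 ≡ 10; y = λ·(3 - 10) - 3 ≡ 12. → (10, 12)

(10, 12)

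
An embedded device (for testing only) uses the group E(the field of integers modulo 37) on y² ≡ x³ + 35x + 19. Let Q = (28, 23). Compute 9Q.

(10, 0)

Repeated addition: build up to 9Q.
2Q: tangent at (28, 23): λ = (3·28² + 35)/(2·23) ≡ 19/9. 9⁻¹ ≡ 33 (mod 37) since 9·33 = 297 ≡ 1, so λ ≡ 19·33 ≡ 35.
  x = λ² - 28 - 28 = 1225 - 56 ≡ 22; y = λ·(28 - 22) - 23 ≡ 2. → (22, 2)
3Q: (22, 2) + (28, 23). λ = (23 - 2)/(28 - 22) ≡ 21/6 mod 37. 6⁻¹ ≡ 31 (mod 37), so λ ≡ 22.
  x = λ² - 22 - 28 = 484 - 50 ≡ 27; y = λ·(22 - 27) - 2 ≡ 36. → (27, 36)
4Q: (27, 36) + (28, 23). λ = (23 - 36)/(28 - 27) ≡ 24/1 mod 37. 1⁻¹ ≡ 1 (mod 37) since 1·1 = 1 ≡ 1, so λ ≡ 24.
  x = λ² - 27 - 28 = 576 - 55 ≡ 3; y = λ·(27 - 3) - 36 ≡ 22. → (3, 22)
5Q: (3, 22) + (28, 23). λ = (23 - 22)/(28 - 3) ≡ 1/25 mod 37. 25⁻¹ ≡ 3 (mod 37), so λ ≡ 3.
  x = λ² - 3 - 28 = 9 - 31 ≡ 15; y = λ·(3 - 15) - 22 ≡ 16. → (15, 16)
6Q: (15, 16) + (28, 23). λ = (23 - 16)/(28 - 15) ≡ 7/13 mod 37. 13⁻¹ ≡ 20 (mod 37), so λ ≡ 29.
  x = λ² - 15 - 28 = 841 - 43 ≡ 21; y = λ·(15 - 21) - 16 ≡ 32. → (21, 32)
7Q: (21, 32) + (28, 23). λ = (23 - 32)/(28 - 21) ≡ 28/7 mod 37. 7⁻¹ ≡ 16 (mod 37), so λ ≡ 4.
  x = λ² - 21 - 28 = 16 - 49 ≡ 4; y = λ·(21 - 4) - 32 ≡ 36. → (4, 36)
8Q: (4, 36) + (28, 23). λ = (23 - 36)/(28 - 4) ≡ 24/24 mod 37. 24⁻¹ ≡ 17 (mod 37), so λ ≡ 1.
  x = λ² - 4 - 28 = 1 - 32 ≡ 6; y = λ·(4 - 6) - 36 ≡ 36. → (6, 36)
9Q: (6, 36) + (28, 23). λ = (23 - 36)/(28 - 6) ≡ 24/22 mod 37. 22⁻¹ ≡ 32 (mod 37), so λ ≡ 28.
  x = λ² - 6 - 28 = 784 - 34 ≡ 10; y = λ·(6 - 10) - 36 ≡ 0. → (10, 0)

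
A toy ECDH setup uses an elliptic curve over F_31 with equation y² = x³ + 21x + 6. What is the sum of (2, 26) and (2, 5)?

The two points share x = 2 and their y-coordinates satisfy 26 + 5 ≡ 0 (mod 31), so they are inverses. Their sum is O.

O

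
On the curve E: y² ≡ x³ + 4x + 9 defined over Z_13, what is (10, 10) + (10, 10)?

(2, 5)

tangent at (10, 10): λ = (3·10² + 4)/(2·10) ≡ 5/7. 7⁻¹ ≡ 2 (mod 13) since 7·2 = 14 ≡ 1, so λ ≡ 5·2 ≡ 10.
  x = λ² - 10 - 10 = 100 - 20 ≡ 2; y = λ·(10 - 2) - 10 ≡ 5. → (2, 5)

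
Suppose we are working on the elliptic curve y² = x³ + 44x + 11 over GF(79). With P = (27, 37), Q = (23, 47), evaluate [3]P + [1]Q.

First 3P:
Repeated addition: build up to 3P.
2P: tangent at (27, 37): λ = (3·27² + 44)/(2·37) ≡ 19/74. 74⁻¹ ≡ 63 (mod 79), so λ ≡ 19·63 ≡ 12.
  x = λ² - 27 - 27 = 144 - 54 ≡ 11; y = λ·(27 - 11) - 37 ≡ 76. → (11, 76)
3P: (11, 76) + (27, 37). λ = (37 - 76)/(27 - 11) ≡ 40/16 mod 79. 16⁻¹ ≡ 5 (mod 79) since 16·5 = 80 ≡ 1, so λ ≡ 42.
  x = λ² - 11 - 27 = 1764 - 38 ≡ 67; y = λ·(11 - 67) - 76 ≡ 21. → (67, 21)
3P = (67, 21).
Finally 3P + Q:
(67, 21) + (23, 47). λ = (47 - 21)/(23 - 67) ≡ 26/35 mod 79. 35⁻¹ ≡ 70 (mod 79), so λ ≡ 3.
  x = λ² - 67 - 23 = 9 - 90 ≡ 77; y = λ·(67 - 77) - 21 ≡ 28. → (77, 28)

(77, 28)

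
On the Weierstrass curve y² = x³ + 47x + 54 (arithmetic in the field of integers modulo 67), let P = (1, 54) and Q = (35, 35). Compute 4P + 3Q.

First 4P:
Repeated addition: build up to 4P.
2P: tangent at (1, 54): λ = (3·1² + 47)/(2·54) ≡ 50/41. 41⁻¹ ≡ 18 (mod 67), so λ ≡ 50·18 ≡ 29.
  x = λ² - 1 - 1 = 841 - 2 ≡ 35; y = λ·(1 - 35) - 54 ≡ 32. → (35, 32)
3P: (35, 32) + (1, 54). λ = (54 - 32)/(1 - 35) ≡ 22/33 mod 67. 33⁻¹ ≡ 65 (mod 67), so λ ≡ 23.
  x = λ² - 35 - 1 = 529 - 36 ≡ 24; y = λ·(35 - 24) - 32 ≡ 20. → (24, 20)
4P: (24, 20) + (1, 54). λ = (54 - 20)/(1 - 24) ≡ 34/44 mod 67. 44⁻¹ ≡ 32 (mod 67), so λ ≡ 16.
  x = λ² - 24 - 1 = 256 - 25 ≡ 30; y = λ·(24 - 30) - 20 ≡ 18. → (30, 18)
4P = (30, 18).
Next 3Q:
Repeated addition: build up to 3Q.
2Q: tangent at (35, 35): λ = (3·35² + 47)/(2·35) ≡ 37/3. 3⁻¹ ≡ 45 (mod 67) since 3·45 = 135 ≡ 1, so λ ≡ 37·45 ≡ 57.
  x = λ² - 35 - 35 = 3249 - 70 ≡ 30; y = λ·(35 - 30) - 35 ≡ 49. → (30, 49)
3Q: (30, 49) + (35, 35). λ = (35 - 49)/(35 - 30) ≡ 53/5 mod 67. 5⁻¹ ≡ 27 (mod 67) since 5·27 = 135 ≡ 1, so λ ≡ 24.
  x = λ² - 30 - 35 = 576 - 65 ≡ 42; y = λ·(30 - 42) - 49 ≡ 65. → (42, 65)
3Q = (42, 65).
Finally 4P + 3Q:
(30, 18) + (42, 65). λ = (65 - 18)/(42 - 30) ≡ 47/12 mod 67. 12⁻¹ ≡ 28 (mod 67), so λ ≡ 43.
  x = λ² - 30 - 42 = 1849 - 72 ≡ 35; y = λ·(30 - 35) - 18 ≡ 35. → (35, 35)

(35, 35)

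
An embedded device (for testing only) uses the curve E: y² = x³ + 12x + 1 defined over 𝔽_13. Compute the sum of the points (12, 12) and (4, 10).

(12, 12) + (4, 10). λ = (10 - 12)/(4 - 12) ≡ 11/5 mod 13. 5⁻¹ ≡ 8 (mod 13), so λ ≡ 10.
  x = λ² - 12 - 4 = 100 - 16 ≡ 6; y = λ·(12 - 6) - 12 ≡ 9. → (6, 9)

(6, 9)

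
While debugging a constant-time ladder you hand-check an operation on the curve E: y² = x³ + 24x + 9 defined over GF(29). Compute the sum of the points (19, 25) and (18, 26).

(19, 25) + (18, 26). λ = (26 - 25)/(18 - 19) ≡ 1/28 mod 29. 28⁻¹ ≡ 28 (mod 29), so λ ≡ 28.
  x = λ² - 19 - 18 = 784 - 37 ≡ 22; y = λ·(19 - 22) - 25 ≡ 7. → (22, 7)

(22, 7)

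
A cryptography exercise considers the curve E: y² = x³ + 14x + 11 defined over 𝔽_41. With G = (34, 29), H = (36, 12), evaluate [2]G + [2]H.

(11, 26)

First 2G:
Repeated addition: build up to 2G.
2G: tangent at (34, 29): λ = (3·34² + 14)/(2·29) ≡ 38/17. 17⁻¹ ≡ 29 (mod 41), so λ ≡ 38·29 ≡ 36.
  x = λ² - 34 - 34 = 1296 - 68 ≡ 39; y = λ·(34 - 39) - 29 ≡ 37. → (39, 37)
2G = (39, 37).
Next 2H:
Repeated addition: build up to 2H.
2H: tangent at (36, 12): λ = (3·36² + 14)/(2·12) ≡ 7/24. 24⁻¹ ≡ 12 (mod 41) since 24·12 = 288 ≡ 1, so λ ≡ 7·12 ≡ 2.
  x = λ² - 36 - 36 = 4 - 72 ≡ 14; y = λ·(36 - 14) - 12 ≡ 32. → (14, 32)
2H = (14, 32).
Finally 2G + 2H:
(39, 37) + (14, 32). λ = (32 - 37)/(14 - 39) ≡ 36/16 mod 41. 16⁻¹ ≡ 18 (mod 41), so λ ≡ 33.
  x = λ² - 39 - 14 = 1089 - 53 ≡ 11; y = λ·(39 - 11) - 37 ≡ 26. → (11, 26)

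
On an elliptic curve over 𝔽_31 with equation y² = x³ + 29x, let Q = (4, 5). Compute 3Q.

(14, 22)

Repeated addition: build up to 3Q.
2Q: tangent at (4, 5): λ = (3·4² + 29)/(2·5) ≡ 15/10. 10⁻¹ ≡ 28 (mod 31) since 10·28 = 280 ≡ 1, so λ ≡ 15·28 ≡ 17.
  x = λ² - 4 - 4 = 289 - 8 ≡ 2; y = λ·(4 - 2) - 5 ≡ 29. → (2, 29)
3Q: (2, 29) + (4, 5). λ = (5 - 29)/(4 - 2) ≡ 7/2 mod 31. 2⁻¹ ≡ 16 (mod 31) since 2·16 = 32 ≡ 1, so λ ≡ 19.
  x = λ² - 2 - 4 = 361 - 6 ≡ 14; y = λ·(2 - 14) - 29 ≡ 22. → (14, 22)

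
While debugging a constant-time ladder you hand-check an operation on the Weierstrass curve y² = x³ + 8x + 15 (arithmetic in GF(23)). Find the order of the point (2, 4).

9

2P: tangent at (2, 4): λ = (3·2² + 8)/(2·4) ≡ 20/8. 8⁻¹ ≡ 3 (mod 23), so λ ≡ 20·3 ≡ 14.
  x = λ² - 2 - 2 = 196 - 4 ≡ 8; y = λ·(2 - 8) - 4 ≡ 4. → (8, 4)
3P: (8, 4) + (2, 4). λ = (4 - 4)/(2 - 8) ≡ 0/17 mod 23. 17⁻¹ ≡ 19 (mod 23), so λ ≡ 0.
  x = λ² - 8 - 2 = 0 - 10 ≡ 13; y = λ·(8 - 13) - 4 ≡ 19. → (13, 19)
4P: (13, 19) + (2, 4). λ = (4 - 19)/(2 - 13) ≡ 8/12 mod 23. 12⁻¹ ≡ 2 (mod 23), so λ ≡ 16.
  x = λ² - 13 - 2 = 256 - 15 ≡ 11; y = λ·(13 - 11) - 19 ≡ 13. → (11, 13)
5P: (11, 13) + (2, 4). λ = (4 - 13)/(2 - 11) ≡ 14/14 mod 23. 14⁻¹ ≡ 5 (mod 23), so λ ≡ 1.
  x = λ² - 11 - 2 = 1 - 13 ≡ 11; y = λ·(11 - 11) - 13 ≡ 10. → (11, 10)
6P: (11, 10) + (2, 4). λ = (4 - 10)/(2 - 11) ≡ 17/14 mod 23. 14⁻¹ ≡ 5 (mod 23) since 14·5 = 70 ≡ 1, so λ ≡ 16.
  x = λ² - 11 - 2 = 256 - 13 ≡ 13; y = λ·(11 - 13) - 10 ≡ 4. → (13, 4)
7P: (13, 4) + (2, 4). λ = (4 - 4)/(2 - 13) ≡ 0/12 mod 23. 12⁻¹ ≡ 2 (mod 23), so λ ≡ 0.
  x = λ² - 13 - 2 = 0 - 15 ≡ 8; y = λ·(13 - 8) - 4 ≡ 19. → (8, 19)
8P: (8, 19) + (2, 4). λ = (4 - 19)/(2 - 8) ≡ 8/17 mod 23. 17⁻¹ ≡ 19 (mod 23), so λ ≡ 14.
  x = λ² - 8 - 2 = 196 - 10 ≡ 2; y = λ·(8 - 2) - 19 ≡ 19. → (2, 19)
9P: (2, 19) + (2, 4): same x and y₁ ≡ -y₂, so the sum is O.
9P = O, so the order is 9.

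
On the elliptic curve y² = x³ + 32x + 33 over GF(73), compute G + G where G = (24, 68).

tangent at (24, 68): λ = (3·24² + 32)/(2·68) ≡ 8/63. 63⁻¹ ≡ 51 (mod 73), so λ ≡ 8·51 ≡ 43.
  x = λ² - 24 - 24 = 1849 - 48 ≡ 49; y = λ·(24 - 49) - 68 ≡ 25. → (49, 25)

(49, 25)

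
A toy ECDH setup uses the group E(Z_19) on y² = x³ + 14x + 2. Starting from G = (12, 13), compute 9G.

(17, 2)

Double-and-add on 9 = (1001)₂. Start with G = (12, 13) for the leading 1-bit.
double: tangent at (12, 13): λ = (3·12² + 14)/(2·13) ≡ 9/7. 7⁻¹ ≡ 11 (mod 19), so λ ≡ 9·11 ≡ 4.
  x = λ² - 12 - 12 = 16 - 24 ≡ 11; y = λ·(12 - 11) - 13 ≡ 10. → (11, 10)
double: tangent at (11, 10): λ = (3·11² + 14)/(2·10) ≡ 16/1. 1⁻¹ ≡ 1 (mod 19) since 1·1 = 1 ≡ 1, so λ ≡ 16·1 ≡ 16.
  x = λ² - 11 - 11 = 256 - 22 ≡ 6; y = λ·(11 - 6) - 10 ≡ 13. → (6, 13)
double: tangent at (6, 13): λ = (3·6² + 14)/(2·13) ≡ 8/7. 7⁻¹ ≡ 11 (mod 19) since 7·11 = 77 ≡ 1, so λ ≡ 8·11 ≡ 12.
  x = λ² - 6 - 6 = 144 - 12 ≡ 18; y = λ·(6 - 18) - 13 ≡ 14. → (18, 14)
add G: (18, 14) + (12, 13). λ = (13 - 14)/(12 - 18) ≡ 18/13 mod 19. 13⁻¹ ≡ 3 (mod 19) since 13·3 = 39 ≡ 1, so λ ≡ 16.
  x = λ² - 18 - 12 = 256 - 30 ≡ 17; y = λ·(18 - 17) - 14 ≡ 2. → (17, 2)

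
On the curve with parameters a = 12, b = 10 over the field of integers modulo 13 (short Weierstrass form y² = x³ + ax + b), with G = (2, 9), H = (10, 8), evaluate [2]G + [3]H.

First 2G:
Repeated addition: build up to 2G.
2G: tangent at (2, 9): λ = (3·2² + 12)/(2·9) ≡ 11/5. 5⁻¹ ≡ 8 (mod 13), so λ ≡ 11·8 ≡ 10.
  x = λ² - 2 - 2 = 100 - 4 ≡ 5; y = λ·(2 - 5) - 9 ≡ 0. → (5, 0)
2G = (5, 0).
Next 3H:
Repeated addition: build up to 3H.
2H: tangent at (10, 8): λ = (3·10² + 12)/(2·8) ≡ 0/3. 3⁻¹ ≡ 9 (mod 13), so λ ≡ 0·9 ≡ 0.
  x = λ² - 10 - 10 = 0 - 20 ≡ 6; y = λ·(10 - 6) - 8 ≡ 5. → (6, 5)
3H: (6, 5) + (10, 8). λ = (8 - 5)/(10 - 6) ≡ 3/4 mod 13. 4⁻¹ ≡ 10 (mod 13), so λ ≡ 4.
  x = λ² - 6 - 10 = 16 - 16 ≡ 0; y = λ·(6 - 0) - 5 ≡ 6. → (0, 6)
3H = (0, 6).
Finally 2G + 3H:
(5, 0) + (0, 6). λ = (6 - 0)/(0 - 5) ≡ 6/8 mod 13. 8⁻¹ ≡ 5 (mod 13), so λ ≡ 4.
  x = λ² - 5 - 0 = 16 - 5 ≡ 11; y = λ·(5 - 11) - 0 ≡ 2. → (11, 2)

(11, 2)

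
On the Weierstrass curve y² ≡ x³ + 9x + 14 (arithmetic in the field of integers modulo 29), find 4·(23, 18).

Write P = (23, 18).
Double-and-add on 4 = (100)₂. Start with P = (23, 18) for the leading 1-bit.
double: tangent at (23, 18): λ = (3·23² + 9)/(2·18) ≡ 1/7. 7⁻¹ ≡ 25 (mod 29) since 7·25 = 175 ≡ 1, so λ ≡ 1·25 ≡ 25.
  x = λ² - 23 - 23 = 625 - 46 ≡ 28; y = λ·(23 - 28) - 18 ≡ 2. → (28, 2)
double: tangent at (28, 2): λ = (3·28² + 9)/(2·2) ≡ 12/4. 4⁻¹ ≡ 22 (mod 29) since 4·22 = 88 ≡ 1, so λ ≡ 12·22 ≡ 3.
  x = λ² - 28 - 28 = 9 - 56 ≡ 11; y = λ·(28 - 11) - 2 ≡ 20. → (11, 20)

(11, 20)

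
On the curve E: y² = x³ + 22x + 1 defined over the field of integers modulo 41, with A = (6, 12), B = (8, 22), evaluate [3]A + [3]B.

(5, 21)

First 3A:
Repeated addition: build up to 3A.
2A: tangent at (6, 12): λ = (3·6² + 22)/(2·12) ≡ 7/24. 24⁻¹ ≡ 12 (mod 41) since 24·12 = 288 ≡ 1, so λ ≡ 7·12 ≡ 2.
  x = λ² - 6 - 6 = 4 - 12 ≡ 33; y = λ·(6 - 33) - 12 ≡ 16. → (33, 16)
3A: (33, 16) + (6, 12). λ = (12 - 16)/(6 - 33) ≡ 37/14 mod 41. 14⁻¹ ≡ 3 (mod 41), so λ ≡ 29.
  x = λ² - 33 - 6 = 841 - 39 ≡ 23; y = λ·(33 - 23) - 16 ≡ 28. → (23, 28)
3A = (23, 28).
Next 3B:
Repeated addition: build up to 3B.
2B: tangent at (8, 22): λ = (3·8² + 22)/(2·22) ≡ 9/3. 3⁻¹ ≡ 14 (mod 41), so λ ≡ 9·14 ≡ 3.
  x = λ² - 8 - 8 = 9 - 16 ≡ 34; y = λ·(8 - 34) - 22 ≡ 23. → (34, 23)
3B: (34, 23) + (8, 22). λ = (22 - 23)/(8 - 34) ≡ 40/15 mod 41. 15⁻¹ ≡ 11 (mod 41) since 15·11 = 165 ≡ 1, so λ ≡ 30.
  x = λ² - 34 - 8 = 900 - 42 ≡ 38; y = λ·(34 - 38) - 23 ≡ 21. → (38, 21)
3B = (38, 21).
Finally 3A + 3B:
(23, 28) + (38, 21). λ = (21 - 28)/(38 - 23) ≡ 34/15 mod 41. 15⁻¹ ≡ 11 (mod 41), so λ ≡ 5.
  x = λ² - 23 - 38 = 25 - 61 ≡ 5; y = λ·(23 - 5) - 28 ≡ 21. → (5, 21)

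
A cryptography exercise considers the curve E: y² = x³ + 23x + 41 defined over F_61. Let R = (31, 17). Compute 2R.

tangent at (31, 17): λ = (3·31² + 23)/(2·17) ≡ 39/34. 34⁻¹ ≡ 9 (mod 61), so λ ≡ 39·9 ≡ 46.
  x = λ² - 31 - 31 = 2116 - 62 ≡ 41; y = λ·(31 - 41) - 17 ≡ 11. → (41, 11)

(41, 11)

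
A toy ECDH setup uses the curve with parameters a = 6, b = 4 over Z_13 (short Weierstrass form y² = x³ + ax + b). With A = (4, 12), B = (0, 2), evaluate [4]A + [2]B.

First 4A:
Double-and-add on 4 = (100)₂. Start with A = (4, 12) for the leading 1-bit.
double: tangent at (4, 12): λ = (3·4² + 6)/(2·12) ≡ 2/11. 11⁻¹ ≡ 6 (mod 13), so λ ≡ 2·6 ≡ 12.
  x = λ² - 4 - 4 = 144 - 8 ≡ 6; y = λ·(4 - 6) - 12 ≡ 3. → (6, 3)
double: tangent at (6, 3): λ = (3·6² + 6)/(2·3) ≡ 10/6. 6⁻¹ ≡ 11 (mod 13) since 6·11 = 66 ≡ 1, so λ ≡ 10·11 ≡ 6.
  x = λ² - 6 - 6 = 36 - 12 ≡ 11; y = λ·(6 - 11) - 3 ≡ 6. → (11, 6)
4A = (11, 6).
Next 2B:
Repeated addition: build up to 2B.
2B: tangent at (0, 2): λ = (3·0² + 6)/(2·2) ≡ 6/4. 4⁻¹ ≡ 10 (mod 13), so λ ≡ 6·10 ≡ 8.
  x = λ² - 0 - 0 = 64 - 0 ≡ 12; y = λ·(0 - 12) - 2 ≡ 6. → (12, 6)
2B = (12, 6).
Finally 4A + 2B:
(11, 6) + (12, 6). λ = (6 - 6)/(12 - 11) ≡ 0/1 mod 13. 1⁻¹ ≡ 1 (mod 13), so λ ≡ 0.
  x = λ² - 11 - 12 = 0 - 23 ≡ 3; y = λ·(11 - 3) - 6 ≡ 7. → (3, 7)

(3, 7)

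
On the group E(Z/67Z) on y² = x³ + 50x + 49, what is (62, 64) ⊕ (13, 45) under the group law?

(14, 64)

(62, 64) + (13, 45). λ = (45 - 64)/(13 - 62) ≡ 48/18 mod 67. 18⁻¹ ≡ 41 (mod 67), so λ ≡ 25.
  x = λ² - 62 - 13 = 625 - 75 ≡ 14; y = λ·(62 - 14) - 64 ≡ 64. → (14, 64)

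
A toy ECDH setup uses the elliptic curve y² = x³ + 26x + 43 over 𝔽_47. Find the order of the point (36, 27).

3

2P: tangent at (36, 27): λ = (3·36² + 26)/(2·27) ≡ 13/7. 7⁻¹ ≡ 27 (mod 47) since 7·27 = 189 ≡ 1, so λ ≡ 13·27 ≡ 22.
  x = λ² - 36 - 36 = 484 - 72 ≡ 36; y = λ·(36 - 36) - 27 ≡ 20. → (36, 20)
3P: (36, 20) + (36, 27): same x and y₁ ≡ -y₂, so the sum is O.
3P = O, so the order is 3.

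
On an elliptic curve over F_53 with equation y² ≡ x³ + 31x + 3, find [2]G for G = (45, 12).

tangent at (45, 12): λ = (3·45² + 31)/(2·12) ≡ 11/24. 24⁻¹ ≡ 42 (mod 53), so λ ≡ 11·42 ≡ 38.
  x = λ² - 45 - 45 = 1444 - 90 ≡ 29; y = λ·(45 - 29) - 12 ≡ 13. → (29, 13)

(29, 13)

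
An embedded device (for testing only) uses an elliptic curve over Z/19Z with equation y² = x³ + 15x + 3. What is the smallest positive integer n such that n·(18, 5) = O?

2P: tangent at (18, 5): λ = (3·18² + 15)/(2·5) ≡ 18/10. 10⁻¹ ≡ 2 (mod 19) since 10·2 = 20 ≡ 1, so λ ≡ 18·2 ≡ 17.
  x = λ² - 18 - 18 = 289 - 36 ≡ 6; y = λ·(18 - 6) - 5 ≡ 9. → (6, 9)
3P: (6, 9) + (18, 5). λ = (5 - 9)/(18 - 6) ≡ 15/12 mod 19. 12⁻¹ ≡ 8 (mod 19) since 12·8 = 96 ≡ 1, so λ ≡ 6.
  x = λ² - 6 - 18 = 36 - 24 ≡ 12; y = λ·(6 - 12) - 9 ≡ 12. → (12, 12)
4P: (12, 12) + (18, 5). λ = (5 - 12)/(18 - 12) ≡ 12/6 mod 19. 6⁻¹ ≡ 16 (mod 19), so λ ≡ 2.
  x = λ² - 12 - 18 = 4 - 30 ≡ 12; y = λ·(12 - 12) - 12 ≡ 7. → (12, 7)
5P: (12, 7) + (18, 5). λ = (5 - 7)/(18 - 12) ≡ 17/6 mod 19. 6⁻¹ ≡ 16 (mod 19), so λ ≡ 6.
  x = λ² - 12 - 18 = 36 - 30 ≡ 6; y = λ·(12 - 6) - 7 ≡ 10. → (6, 10)
6P: (6, 10) + (18, 5). λ = (5 - 10)/(18 - 6) ≡ 14/12 mod 19. 12⁻¹ ≡ 8 (mod 19), so λ ≡ 17.
  x = λ² - 6 - 18 = 289 - 24 ≡ 18; y = λ·(6 - 18) - 10 ≡ 14. → (18, 14)
7P: (18, 14) + (18, 5): same x and y₁ ≡ -y₂, so the sum is O.
7P = O, so the order is 7.

7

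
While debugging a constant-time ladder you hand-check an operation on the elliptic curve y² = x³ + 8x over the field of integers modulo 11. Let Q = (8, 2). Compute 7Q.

(8, 2)

Double-and-add on 7 = (111)₂. Start with Q = (8, 2) for the leading 1-bit.
double: tangent at (8, 2): λ = (3·8² + 8)/(2·2) ≡ 2/4. 4⁻¹ ≡ 3 (mod 11) since 4·3 = 12 ≡ 1, so λ ≡ 2·3 ≡ 6.
  x = λ² - 8 - 8 = 36 - 16 ≡ 9; y = λ·(8 - 9) - 2 ≡ 3. → (9, 3)
add Q: (9, 3) + (8, 2). λ = (2 - 3)/(8 - 9) ≡ 10/10 mod 11. 10⁻¹ ≡ 10 (mod 11) since 10·10 = 100 ≡ 1, so λ ≡ 1.
  x = λ² - 9 - 8 = 1 - 17 ≡ 6; y = λ·(9 - 6) - 3 ≡ 0. → (6, 0)
double: (6, 0) + (6, 0): same x and y₁ ≡ -y₂, so the sum is ∞.
add Q: ∞ + (8, 2) = (8, 2) (identity).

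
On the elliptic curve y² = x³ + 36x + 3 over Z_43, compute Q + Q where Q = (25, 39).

(2, 30)

tangent at (25, 39): λ = (3·25² + 36)/(2·39) ≡ 19/35. 35⁻¹ ≡ 16 (mod 43), so λ ≡ 19·16 ≡ 3.
  x = λ² - 25 - 25 = 9 - 50 ≡ 2; y = λ·(25 - 2) - 39 ≡ 30. → (2, 30)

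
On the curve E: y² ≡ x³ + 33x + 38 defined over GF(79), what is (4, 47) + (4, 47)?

(18, 67)

tangent at (4, 47): λ = (3·4² + 33)/(2·47) ≡ 2/15. 15⁻¹ ≡ 58 (mod 79), so λ ≡ 2·58 ≡ 37.
  x = λ² - 4 - 4 = 1369 - 8 ≡ 18; y = λ·(4 - 18) - 47 ≡ 67. → (18, 67)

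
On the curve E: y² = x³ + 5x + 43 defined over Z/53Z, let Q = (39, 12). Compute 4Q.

Double-and-add on 4 = (100)₂. Start with Q = (39, 12) for the leading 1-bit.
double: tangent at (39, 12): λ = (3·39² + 5)/(2·12) ≡ 10/24. 24⁻¹ ≡ 42 (mod 53), so λ ≡ 10·42 ≡ 49.
  x = λ² - 39 - 39 = 2401 - 78 ≡ 44; y = λ·(39 - 44) - 12 ≡ 8. → (44, 8)
double: tangent at (44, 8): λ = (3·44² + 5)/(2·8) ≡ 36/16. 16⁻¹ ≡ 10 (mod 53), so λ ≡ 36·10 ≡ 42.
  x = λ² - 44 - 44 = 1764 - 88 ≡ 33; y = λ·(44 - 33) - 8 ≡ 30. → (33, 30)

(33, 30)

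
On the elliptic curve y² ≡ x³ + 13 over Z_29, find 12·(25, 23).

(24, 2)

Write G = (25, 23).
Repeated addition: build up to 12G.
2G: tangent at (25, 23): λ = (3·25² + 0)/(2·23) ≡ 19/17. 17⁻¹ ≡ 12 (mod 29), so λ ≡ 19·12 ≡ 25.
  x = λ² - 25 - 25 = 625 - 50 ≡ 24; y = λ·(25 - 24) - 23 ≡ 2. → (24, 2)
3G: (24, 2) + (25, 23). λ = (23 - 2)/(25 - 24) ≡ 21/1 mod 29. 1⁻¹ ≡ 1 (mod 29), so λ ≡ 21.
  x = λ² - 24 - 25 = 441 - 49 ≡ 15; y = λ·(24 - 15) - 2 ≡ 13. → (15, 13)
4G: (15, 13) + (25, 23). λ = (23 - 13)/(25 - 15) ≡ 10/10 mod 29. 10⁻¹ ≡ 3 (mod 29), so λ ≡ 1.
  x = λ² - 15 - 25 = 1 - 40 ≡ 19; y = λ·(15 - 19) - 13 ≡ 12. → (19, 12)
5G: (19, 12) + (25, 23). λ = (23 - 12)/(25 - 19) ≡ 11/6 mod 29. 6⁻¹ ≡ 5 (mod 29), so λ ≡ 26.
  x = λ² - 19 - 25 = 676 - 44 ≡ 23; y = λ·(19 - 23) - 12 ≡ 0. → (23, 0)
6G: (23, 0) + (25, 23). λ = (23 - 0)/(25 - 23) ≡ 23/2 mod 29. 2⁻¹ ≡ 15 (mod 29), so λ ≡ 26.
  x = λ² - 23 - 25 = 676 - 48 ≡ 19; y = λ·(23 - 19) - 0 ≡ 17. → (19, 17)
7G: (19, 17) + (25, 23). λ = (23 - 17)/(25 - 19) ≡ 6/6 mod 29. 6⁻¹ ≡ 5 (mod 29) since 6·5 = 30 ≡ 1, so λ ≡ 1.
  x = λ² - 19 - 25 = 1 - 44 ≡ 15; y = λ·(19 - 15) - 17 ≡ 16. → (15, 16)
8G: (15, 16) + (25, 23). λ = (23 - 16)/(25 - 15) ≡ 7/10 mod 29. 10⁻¹ ≡ 3 (mod 29) since 10·3 = 30 ≡ 1, so λ ≡ 21.
  x = λ² - 15 - 25 = 441 - 40 ≡ 24; y = λ·(15 - 24) - 16 ≡ 27. → (24, 27)
9G: (24, 27) + (25, 23). λ = (23 - 27)/(25 - 24) ≡ 25/1 mod 29. 1⁻¹ ≡ 1 (mod 29), so λ ≡ 25.
  x = λ² - 24 - 25 = 625 - 49 ≡ 25; y = λ·(24 - 25) - 27 ≡ 6. → (25, 6)
10G: (25, 6) + (25, 23): same x and y₁ ≡ -y₂, so the sum is ∞.
11G: ∞ + (25, 23) = (25, 23) (identity).
12G: tangent at (25, 23): λ = (3·25² + 0)/(2·23) ≡ 19/17. 17⁻¹ ≡ 12 (mod 29) since 17·12 = 204 ≡ 1, so λ ≡ 19·12 ≡ 25.
  x = λ² - 25 - 25 = 625 - 50 ≡ 24; y = λ·(25 - 24) - 23 ≡ 2. → (24, 2)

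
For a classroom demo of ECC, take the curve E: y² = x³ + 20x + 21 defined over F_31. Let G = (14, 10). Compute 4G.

(6, 4)

Double-and-add on 4 = (100)₂. Start with G = (14, 10) for the leading 1-bit.
double: tangent at (14, 10): λ = (3·14² + 20)/(2·10) ≡ 19/20. 20⁻¹ ≡ 14 (mod 31) since 20·14 = 280 ≡ 1, so λ ≡ 19·14 ≡ 18.
  x = λ² - 14 - 14 = 324 - 28 ≡ 17; y = λ·(14 - 17) - 10 ≡ 29. → (17, 29)
double: tangent at (17, 29): λ = (3·17² + 20)/(2·29) ≡ 19/27. 27⁻¹ ≡ 23 (mod 31) since 27·23 = 621 ≡ 1, so λ ≡ 19·23 ≡ 3.
  x = λ² - 17 - 17 = 9 - 34 ≡ 6; y = λ·(17 - 6) - 29 ≡ 4. → (6, 4)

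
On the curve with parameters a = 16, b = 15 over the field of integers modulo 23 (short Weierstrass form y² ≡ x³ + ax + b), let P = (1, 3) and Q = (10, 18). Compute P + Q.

(1, 3) + (10, 18). λ = (18 - 3)/(10 - 1) ≡ 15/9 mod 23. 9⁻¹ ≡ 18 (mod 23) since 9·18 = 162 ≡ 1, so λ ≡ 17.
  x = λ² - 1 - 10 = 289 - 11 ≡ 2; y = λ·(1 - 2) - 3 ≡ 3. → (2, 3)

(2, 3)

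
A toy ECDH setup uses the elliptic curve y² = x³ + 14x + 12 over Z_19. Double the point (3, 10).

tangent at (3, 10): λ = (3·3² + 14)/(2·10) ≡ 3/1. 1⁻¹ ≡ 1 (mod 19), so λ ≡ 3·1 ≡ 3.
  x = λ² - 3 - 3 = 9 - 6 ≡ 3; y = λ·(3 - 3) - 10 ≡ 9. → (3, 9)

(3, 9)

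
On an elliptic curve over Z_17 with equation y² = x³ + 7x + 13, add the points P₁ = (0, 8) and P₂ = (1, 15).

(14, 13)

(0, 8) + (1, 15). λ = (15 - 8)/(1 - 0) ≡ 7/1 mod 17. 1⁻¹ ≡ 1 (mod 17) since 1·1 = 1 ≡ 1, so λ ≡ 7.
  x = λ² - 0 - 1 = 49 - 1 ≡ 14; y = λ·(0 - 14) - 8 ≡ 13. → (14, 13)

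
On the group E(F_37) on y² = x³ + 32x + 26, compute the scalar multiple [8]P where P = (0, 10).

O

Repeated addition: build up to 8P.
2P: tangent at (0, 10): λ = (3·0² + 32)/(2·10) ≡ 32/20. 20⁻¹ ≡ 13 (mod 37), so λ ≡ 32·13 ≡ 9.
  x = λ² - 0 - 0 = 81 - 0 ≡ 7; y = λ·(0 - 7) - 10 ≡ 1. → (7, 1)
3P: (7, 1) + (0, 10). λ = (10 - 1)/(0 - 7) ≡ 9/30 mod 37. 30⁻¹ ≡ 21 (mod 37), so λ ≡ 4.
  x = λ² - 7 - 0 = 16 - 7 ≡ 9; y = λ·(7 - 9) - 1 ≡ 28. → (9, 28)
4P: (9, 28) + (0, 10). λ = (10 - 28)/(0 - 9) ≡ 19/28 mod 37. 28⁻¹ ≡ 4 (mod 37), so λ ≡ 2.
  x = λ² - 9 - 0 = 4 - 9 ≡ 32; y = λ·(9 - 32) - 28 ≡ 0. → (32, 0)
5P: (32, 0) + (0, 10). λ = (10 - 0)/(0 - 32) ≡ 10/5 mod 37. 5⁻¹ ≡ 15 (mod 37) since 5·15 = 75 ≡ 1, so λ ≡ 2.
  x = λ² - 32 - 0 = 4 - 32 ≡ 9; y = λ·(32 - 9) - 0 ≡ 9. → (9, 9)
6P: (9, 9) + (0, 10). λ = (10 - 9)/(0 - 9) ≡ 1/28 mod 37. 28⁻¹ ≡ 4 (mod 37), so λ ≡ 4.
  x = λ² - 9 - 0 = 16 - 9 ≡ 7; y = λ·(9 - 7) - 9 ≡ 36. → (7, 36)
7P: (7, 36) + (0, 10). λ = (10 - 36)/(0 - 7) ≡ 11/30 mod 37. 30⁻¹ ≡ 21 (mod 37), so λ ≡ 9.
  x = λ² - 7 - 0 = 81 - 7 ≡ 0; y = λ·(7 - 0) - 36 ≡ 27. → (0, 27)
8P: (0, 27) + (0, 10): same x and y₁ ≡ -y₂, so the sum is ∞.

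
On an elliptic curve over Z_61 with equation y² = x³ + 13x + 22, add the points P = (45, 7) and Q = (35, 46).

(45, 7) + (35, 46). λ = (46 - 7)/(35 - 45) ≡ 39/51 mod 61. 51⁻¹ ≡ 6 (mod 61), so λ ≡ 51.
  x = λ² - 45 - 35 = 2601 - 80 ≡ 20; y = λ·(45 - 20) - 7 ≡ 48. → (20, 48)

(20, 48)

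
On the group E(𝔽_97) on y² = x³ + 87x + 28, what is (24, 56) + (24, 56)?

tangent at (24, 56): λ = (3·24² + 87)/(2·56) ≡ 69/15. 15⁻¹ ≡ 13 (mod 97) since 15·13 = 195 ≡ 1, so λ ≡ 69·13 ≡ 24.
  x = λ² - 24 - 24 = 576 - 48 ≡ 43; y = λ·(24 - 43) - 56 ≡ 70. → (43, 70)

(43, 70)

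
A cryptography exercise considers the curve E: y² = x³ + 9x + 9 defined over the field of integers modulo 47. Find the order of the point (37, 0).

2P: (37, 0) + (37, 0): same x and y₁ ≡ -y₂, so the sum is ∞.
2P = ∞, so the order is 2.

2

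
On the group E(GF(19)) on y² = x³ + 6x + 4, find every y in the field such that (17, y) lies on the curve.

none

x³ + 6x + 4 = 5019 ≡ 3 (mod 19).
3 is a non-residue mod 19; no y exists.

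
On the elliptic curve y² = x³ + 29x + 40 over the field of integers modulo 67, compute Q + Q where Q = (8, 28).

(46, 35)

tangent at (8, 28): λ = (3·8² + 29)/(2·28) ≡ 20/56. 56⁻¹ ≡ 6 (mod 67), so λ ≡ 20·6 ≡ 53.
  x = λ² - 8 - 8 = 2809 - 16 ≡ 46; y = λ·(8 - 46) - 28 ≡ 35. → (46, 35)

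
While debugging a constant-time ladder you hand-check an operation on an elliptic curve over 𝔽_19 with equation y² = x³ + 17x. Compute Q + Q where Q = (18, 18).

(7, 5)

tangent at (18, 18): λ = (3·18² + 17)/(2·18) ≡ 1/17. 17⁻¹ ≡ 9 (mod 19), so λ ≡ 1·9 ≡ 9.
  x = λ² - 18 - 18 = 81 - 36 ≡ 7; y = λ·(18 - 7) - 18 ≡ 5. → (7, 5)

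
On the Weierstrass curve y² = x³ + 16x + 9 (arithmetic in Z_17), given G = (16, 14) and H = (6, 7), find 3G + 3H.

(13, 0)

First 3G:
Repeated addition: build up to 3G.
2G: tangent at (16, 14): λ = (3·16² + 16)/(2·14) ≡ 2/11. 11⁻¹ ≡ 14 (mod 17), so λ ≡ 2·14 ≡ 11.
  x = λ² - 16 - 16 = 121 - 32 ≡ 4; y = λ·(16 - 4) - 14 ≡ 16. → (4, 16)
3G: (4, 16) + (16, 14). λ = (14 - 16)/(16 - 4) ≡ 15/12 mod 17. 12⁻¹ ≡ 10 (mod 17), so λ ≡ 14.
  x = λ² - 4 - 16 = 196 - 20 ≡ 6; y = λ·(4 - 6) - 16 ≡ 7. → (6, 7)
3G = (6, 7).
Next 3H:
Repeated addition: build up to 3H.
2H: tangent at (6, 7): λ = (3·6² + 16)/(2·7) ≡ 5/14. 14⁻¹ ≡ 11 (mod 17) since 14·11 = 154 ≡ 1, so λ ≡ 5·11 ≡ 4.
  x = λ² - 6 - 6 = 16 - 12 ≡ 4; y = λ·(6 - 4) - 7 ≡ 1. → (4, 1)
3H: (4, 1) + (6, 7). λ = (7 - 1)/(6 - 4) ≡ 6/2 mod 17. 2⁻¹ ≡ 9 (mod 17) since 2·9 = 18 ≡ 1, so λ ≡ 3.
  x = λ² - 4 - 6 = 9 - 10 ≡ 16; y = λ·(4 - 16) - 1 ≡ 14. → (16, 14)
3H = (16, 14).
Finally 3G + 3H:
(6, 7) + (16, 14). λ = (14 - 7)/(16 - 6) ≡ 7/10 mod 17. 10⁻¹ ≡ 12 (mod 17) since 10·12 = 120 ≡ 1, so λ ≡ 16.
  x = λ² - 6 - 16 = 256 - 22 ≡ 13; y = λ·(6 - 13) - 7 ≡ 0. → (13, 0)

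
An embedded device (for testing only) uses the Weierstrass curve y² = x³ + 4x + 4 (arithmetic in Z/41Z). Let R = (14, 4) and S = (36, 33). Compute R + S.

(14, 4) + (36, 33). λ = (33 - 4)/(36 - 14) ≡ 29/22 mod 41. 22⁻¹ ≡ 28 (mod 41) since 22·28 = 616 ≡ 1, so λ ≡ 33.
  x = λ² - 14 - 36 = 1089 - 50 ≡ 14; y = λ·(14 - 14) - 4 ≡ 37. → (14, 37)

(14, 37)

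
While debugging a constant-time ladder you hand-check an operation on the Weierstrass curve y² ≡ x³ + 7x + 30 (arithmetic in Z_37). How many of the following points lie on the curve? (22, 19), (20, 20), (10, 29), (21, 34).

(22, 19): 19² ≡ 28, rhs ≡ 28 → on.
(20, 20): 20² ≡ 30, rhs ≡ 30 → on.
(10, 29): 29² ≡ 27, rhs ≡ 27 → on.
(21, 34): 34² ≡ 9, rhs ≡ 3 → off.

3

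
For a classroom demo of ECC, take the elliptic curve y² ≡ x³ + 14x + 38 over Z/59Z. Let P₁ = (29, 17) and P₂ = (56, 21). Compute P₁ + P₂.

(45, 44)

(29, 17) + (56, 21). λ = (21 - 17)/(56 - 29) ≡ 4/27 mod 59. 27⁻¹ ≡ 35 (mod 59), so λ ≡ 22.
  x = λ² - 29 - 56 = 484 - 85 ≡ 45; y = λ·(29 - 45) - 17 ≡ 44. → (45, 44)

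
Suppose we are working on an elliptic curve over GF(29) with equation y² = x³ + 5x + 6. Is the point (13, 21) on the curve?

y² = 21² ≡ 6; x³ + 5x + 6 = 2268 ≡ 6 (mod 29). 6 = 6.

yes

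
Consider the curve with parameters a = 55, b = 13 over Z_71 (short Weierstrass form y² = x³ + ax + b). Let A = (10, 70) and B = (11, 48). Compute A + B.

(37, 27)

(10, 70) + (11, 48). λ = (48 - 70)/(11 - 10) ≡ 49/1 mod 71. 1⁻¹ ≡ 1 (mod 71) since 1·1 = 1 ≡ 1, so λ ≡ 49.
  x = λ² - 10 - 11 = 2401 - 21 ≡ 37; y = λ·(10 - 37) - 70 ≡ 27. → (37, 27)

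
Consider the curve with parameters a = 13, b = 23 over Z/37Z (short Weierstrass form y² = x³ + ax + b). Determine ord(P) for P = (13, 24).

5

2P: tangent at (13, 24): λ = (3·13² + 13)/(2·24) ≡ 2/11. 11⁻¹ ≡ 27 (mod 37), so λ ≡ 2·27 ≡ 17.
  x = λ² - 13 - 13 = 289 - 26 ≡ 4; y = λ·(13 - 4) - 24 ≡ 18. → (4, 18)
3P: (4, 18) + (13, 24). λ = (24 - 18)/(13 - 4) ≡ 6/9 mod 37. 9⁻¹ ≡ 33 (mod 37) since 9·33 = 297 ≡ 1, so λ ≡ 13.
  x = λ² - 4 - 13 = 169 - 17 ≡ 4; y = λ·(4 - 4) - 18 ≡ 19. → (4, 19)
4P: (4, 19) + (13, 24). λ = (24 - 19)/(13 - 4) ≡ 5/9 mod 37. 9⁻¹ ≡ 33 (mod 37), so λ ≡ 17.
  x = λ² - 4 - 13 = 289 - 17 ≡ 13; y = λ·(4 - 13) - 19 ≡ 13. → (13, 13)
5P: (13, 13) + (13, 24): same x and y₁ ≡ -y₂, so the sum is ∞.
5P = ∞, so the order is 5.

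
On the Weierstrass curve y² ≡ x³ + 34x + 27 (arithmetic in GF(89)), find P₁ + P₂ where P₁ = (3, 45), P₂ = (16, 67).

(3, 45) + (16, 67). λ = (67 - 45)/(16 - 3) ≡ 22/13 mod 89. 13⁻¹ ≡ 48 (mod 89), so λ ≡ 77.
  x = λ² - 3 - 16 = 5929 - 19 ≡ 36; y = λ·(3 - 36) - 45 ≡ 84. → (36, 84)

(36, 84)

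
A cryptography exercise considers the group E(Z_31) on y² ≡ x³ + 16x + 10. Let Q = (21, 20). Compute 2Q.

(17, 24)

tangent at (21, 20): λ = (3·21² + 16)/(2·20) ≡ 6/9. 9⁻¹ ≡ 7 (mod 31), so λ ≡ 6·7 ≡ 11.
  x = λ² - 21 - 21 = 121 - 42 ≡ 17; y = λ·(21 - 17) - 20 ≡ 24. → (17, 24)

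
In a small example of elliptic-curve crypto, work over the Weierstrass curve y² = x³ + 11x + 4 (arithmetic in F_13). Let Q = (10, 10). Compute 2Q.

tangent at (10, 10): λ = (3·10² + 11)/(2·10) ≡ 12/7. 7⁻¹ ≡ 2 (mod 13) since 7·2 = 14 ≡ 1, so λ ≡ 12·2 ≡ 11.
  x = λ² - 10 - 10 = 121 - 20 ≡ 10; y = λ·(10 - 10) - 10 ≡ 3. → (10, 3)

(10, 3)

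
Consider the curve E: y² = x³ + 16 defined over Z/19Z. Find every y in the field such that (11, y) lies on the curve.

6, 13

x³ + 0x + 16 = 1347 ≡ 17 (mod 19).
Square roots of 17 mod 19: 6 and 13 (since 6² = 36 ≡ 17).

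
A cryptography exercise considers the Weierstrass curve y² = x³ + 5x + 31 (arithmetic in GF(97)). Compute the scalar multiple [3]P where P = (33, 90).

Repeated addition: build up to 3P.
2P: tangent at (33, 90): λ = (3·33² + 5)/(2·90) ≡ 71/83. 83⁻¹ ≡ 90 (mod 97) since 83·90 = 7470 ≡ 1, so λ ≡ 71·90 ≡ 85.
  x = λ² - 33 - 33 = 7225 - 66 ≡ 78; y = λ·(33 - 78) - 90 ≡ 62. → (78, 62)
3P: (78, 62) + (33, 90). λ = (90 - 62)/(33 - 78) ≡ 28/52 mod 97. 52⁻¹ ≡ 28 (mod 97), so λ ≡ 8.
  x = λ² - 78 - 33 = 64 - 111 ≡ 50; y = λ·(78 - 50) - 62 ≡ 65. → (50, 65)

(50, 65)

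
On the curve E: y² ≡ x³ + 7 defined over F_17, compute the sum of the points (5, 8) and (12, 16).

(5, 8) + (12, 16). λ = (16 - 8)/(12 - 5) ≡ 8/7 mod 17. 7⁻¹ ≡ 5 (mod 17), so λ ≡ 6.
  x = λ² - 5 - 12 = 36 - 17 ≡ 2; y = λ·(5 - 2) - 8 ≡ 10. → (2, 10)

(2, 10)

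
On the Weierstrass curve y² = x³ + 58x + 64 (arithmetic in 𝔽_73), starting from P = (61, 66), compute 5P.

(5, 25)

Double-and-add on 5 = (101)₂. Start with P = (61, 66) for the leading 1-bit.
double: tangent at (61, 66): λ = (3·61² + 58)/(2·66) ≡ 52/59. 59⁻¹ ≡ 26 (mod 73) since 59·26 = 1534 ≡ 1, so λ ≡ 52·26 ≡ 38.
  x = λ² - 61 - 61 = 1444 - 122 ≡ 8; y = λ·(61 - 8) - 66 ≡ 50. → (8, 50)
double: tangent at (8, 50): λ = (3·8² + 58)/(2·50) ≡ 31/27. 27⁻¹ ≡ 46 (mod 73) since 27·46 = 1242 ≡ 1, so λ ≡ 31·46 ≡ 39.
  x = λ² - 8 - 8 = 1521 - 16 ≡ 45; y = λ·(8 - 45) - 50 ≡ 40. → (45, 40)
add P: (45, 40) + (61, 66). λ = (66 - 40)/(61 - 45) ≡ 26/16 mod 73. 16⁻¹ ≡ 32 (mod 73), so λ ≡ 29.
  x = λ² - 45 - 61 = 841 - 106 ≡ 5; y = λ·(45 - 5) - 40 ≡ 25. → (5, 25)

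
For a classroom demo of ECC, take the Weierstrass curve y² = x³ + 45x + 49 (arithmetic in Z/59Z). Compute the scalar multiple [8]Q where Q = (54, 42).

(14, 1)

Double-and-add on 8 = (1000)₂. Start with Q = (54, 42) for the leading 1-bit.
double: tangent at (54, 42): λ = (3·54² + 45)/(2·42) ≡ 2/25. 25⁻¹ ≡ 26 (mod 59), so λ ≡ 2·26 ≡ 52.
  x = λ² - 54 - 54 = 2704 - 108 ≡ 0; y = λ·(54 - 0) - 42 ≡ 52. → (0, 52)
double: tangent at (0, 52): λ = (3·0² + 45)/(2·52) ≡ 45/45. 45⁻¹ ≡ 21 (mod 59) since 45·21 = 945 ≡ 1, so λ ≡ 45·21 ≡ 1.
  x = λ² - 0 - 0 = 1 - 0 ≡ 1; y = λ·(0 - 1) - 52 ≡ 6. → (1, 6)
double: tangent at (1, 6): λ = (3·1² + 45)/(2·6) ≡ 48/12. 12⁻¹ ≡ 5 (mod 59), so λ ≡ 48·5 ≡ 4.
  x = λ² - 1 - 1 = 16 - 2 ≡ 14; y = λ·(1 - 14) - 6 ≡ 1. → (14, 1)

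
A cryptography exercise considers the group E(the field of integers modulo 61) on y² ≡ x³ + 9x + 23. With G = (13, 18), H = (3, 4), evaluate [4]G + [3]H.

First 4G:
Repeated addition: build up to 4G.
2G: tangent at (13, 18): λ = (3·13² + 9)/(2·18) ≡ 28/36. 36⁻¹ ≡ 39 (mod 61), so λ ≡ 28·39 ≡ 55.
  x = λ² - 13 - 13 = 3025 - 26 ≡ 10; y = λ·(13 - 10) - 18 ≡ 25. → (10, 25)
3G: (10, 25) + (13, 18). λ = (18 - 25)/(13 - 10) ≡ 54/3 mod 61. 3⁻¹ ≡ 41 (mod 61), so λ ≡ 18.
  x = λ² - 10 - 13 = 324 - 23 ≡ 57; y = λ·(10 - 57) - 25 ≡ 44. → (57, 44)
4G: (57, 44) + (13, 18). λ = (18 - 44)/(13 - 57) ≡ 35/17 mod 61. 17⁻¹ ≡ 18 (mod 61), so λ ≡ 20.
  x = λ² - 57 - 13 = 400 - 70 ≡ 25; y = λ·(57 - 25) - 44 ≡ 47. → (25, 47)
4G = (25, 47).
Next 3H:
Repeated addition: build up to 3H.
2H: tangent at (3, 4): λ = (3·3² + 9)/(2·4) ≡ 36/8. 8⁻¹ ≡ 23 (mod 61), so λ ≡ 36·23 ≡ 35.
  x = λ² - 3 - 3 = 1225 - 6 ≡ 60; y = λ·(3 - 60) - 4 ≡ 14. → (60, 14)
3H: (60, 14) + (3, 4). λ = (4 - 14)/(3 - 60) ≡ 51/4 mod 61. 4⁻¹ ≡ 46 (mod 61), so λ ≡ 28.
  x = λ² - 60 - 3 = 784 - 63 ≡ 50; y = λ·(60 - 50) - 14 ≡ 22. → (50, 22)
3H = (50, 22).
Finally 4G + 3H:
(25, 47) + (50, 22). λ = (22 - 47)/(50 - 25) ≡ 36/25 mod 61. 25⁻¹ ≡ 22 (mod 61) since 25·22 = 550 ≡ 1, so λ ≡ 60.
  x = λ² - 25 - 50 = 3600 - 75 ≡ 48; y = λ·(25 - 48) - 47 ≡ 37. → (48, 37)

(48, 37)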